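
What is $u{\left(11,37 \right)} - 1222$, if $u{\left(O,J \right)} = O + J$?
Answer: $-1174$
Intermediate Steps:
$u{\left(O,J \right)} = J + O$
$u{\left(11,37 \right)} - 1222 = \left(37 + 11\right) - 1222 = 48 - 1222 = -1174$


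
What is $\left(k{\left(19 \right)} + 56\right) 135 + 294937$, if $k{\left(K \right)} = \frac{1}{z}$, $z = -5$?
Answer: $302470$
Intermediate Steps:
$k{\left(K \right)} = - \frac{1}{5}$ ($k{\left(K \right)} = \frac{1}{-5} = - \frac{1}{5}$)
$\left(k{\left(19 \right)} + 56\right) 135 + 294937 = \left(- \frac{1}{5} + 56\right) 135 + 294937 = \frac{279}{5} \cdot 135 + 294937 = 7533 + 294937 = 302470$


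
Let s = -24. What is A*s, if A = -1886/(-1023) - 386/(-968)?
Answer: -201866/3751 ≈ -53.817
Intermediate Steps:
A = 100933/45012 (A = -1886*(-1/1023) - 386*(-1/968) = 1886/1023 + 193/484 = 100933/45012 ≈ 2.2424)
A*s = (100933/45012)*(-24) = -201866/3751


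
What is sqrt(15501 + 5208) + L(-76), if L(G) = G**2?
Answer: 5776 + 3*sqrt(2301) ≈ 5919.9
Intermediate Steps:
sqrt(15501 + 5208) + L(-76) = sqrt(15501 + 5208) + (-76)**2 = sqrt(20709) + 5776 = 3*sqrt(2301) + 5776 = 5776 + 3*sqrt(2301)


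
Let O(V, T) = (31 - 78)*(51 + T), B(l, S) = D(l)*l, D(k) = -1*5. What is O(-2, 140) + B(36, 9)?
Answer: -9157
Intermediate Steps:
D(k) = -5
B(l, S) = -5*l
O(V, T) = -2397 - 47*T (O(V, T) = -47*(51 + T) = -2397 - 47*T)
O(-2, 140) + B(36, 9) = (-2397 - 47*140) - 5*36 = (-2397 - 6580) - 180 = -8977 - 180 = -9157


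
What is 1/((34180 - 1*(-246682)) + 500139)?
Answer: 1/781001 ≈ 1.2804e-6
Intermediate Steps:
1/((34180 - 1*(-246682)) + 500139) = 1/((34180 + 246682) + 500139) = 1/(280862 + 500139) = 1/781001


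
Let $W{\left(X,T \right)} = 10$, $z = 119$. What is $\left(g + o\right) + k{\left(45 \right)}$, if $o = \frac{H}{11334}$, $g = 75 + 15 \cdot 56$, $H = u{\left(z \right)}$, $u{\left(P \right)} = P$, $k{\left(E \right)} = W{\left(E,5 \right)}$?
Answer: $\frac{10484069}{11334} \approx 925.01$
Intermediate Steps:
$k{\left(E \right)} = 10$
$H = 119$
$g = 915$ ($g = 75 + 840 = 915$)
$o = \frac{119}{11334} \approx 0.010499$
$\left(g + o\right) + k{\left(45 \right)} = \left(915 + \frac{119}{11334}\right) + 10 = \frac{10370729}{11334} + 10 = \frac{10484069}{11334}$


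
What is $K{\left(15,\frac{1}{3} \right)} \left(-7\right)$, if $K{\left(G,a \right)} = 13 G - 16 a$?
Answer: $- \frac{3983}{3} \approx -1327.7$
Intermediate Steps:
$K{\left(G,a \right)} = - 16 a + 13 G$
$K{\left(15,\frac{1}{3} \right)} \left(-7\right) = \left(- \frac{16}{3} + 13 \cdot 15\right) \left(-7\right) = \left(\left(-16\right) \frac{1}{3} + 195\right) \left(-7\right) = \left(- \frac{16}{3} + 195\right) \left(-7\right) = \frac{569}{3} \left(-7\right) = - \frac{3983}{3}$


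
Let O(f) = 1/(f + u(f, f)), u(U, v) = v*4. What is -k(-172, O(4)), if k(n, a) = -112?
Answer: 112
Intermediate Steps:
u(U, v) = 4*v
O(f) = 1/(5*f) (O(f) = 1/(f + 4*f) = 1/(5*f))
-k(-172, O(4)) = -1*(-112) = 112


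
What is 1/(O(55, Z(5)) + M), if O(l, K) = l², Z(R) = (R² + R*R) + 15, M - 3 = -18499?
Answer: -1/15471 ≈ -6.4637e-5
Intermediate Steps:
M = -18496 (M = 3 - 18499 = -18496)
Z(R) = 15 + 2*R² (Z(R) = (R² + R²) + 15 = 2*R² + 15 = 15 + 2*R²)
1/(O(55, Z(5)) + M) = 1/(55² - 18496) = 1/(3025 - 18496) = 1/(-15471) = -1/15471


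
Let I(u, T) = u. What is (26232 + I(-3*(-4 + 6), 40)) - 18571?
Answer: 7655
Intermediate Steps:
(26232 + I(-3*(-4 + 6), 40)) - 18571 = (26232 - 3*(-4 + 6)) - 18571 = (26232 - 3*2) - 18571 = (26232 - 6) - 18571 = 26226 - 18571 = 7655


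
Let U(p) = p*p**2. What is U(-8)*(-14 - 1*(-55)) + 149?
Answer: -20843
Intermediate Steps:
U(p) = p**3
U(-8)*(-14 - 1*(-55)) + 149 = (-8)**3*(-14 - 1*(-55)) + 149 = -512*(-14 + 55) + 149 = -512*41 + 149 = -20992 + 149 = -20843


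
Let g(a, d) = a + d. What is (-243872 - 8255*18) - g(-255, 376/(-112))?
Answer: -5490851/14 ≈ -3.9220e+5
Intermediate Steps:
(-243872 - 8255*18) - g(-255, 376/(-112)) = (-243872 - 8255*18) - (-255 + 376/(-112)) = (-243872 - 1*148590) - (-255 + 376*(-1/112)) = (-243872 - 148590) - (-255 - 47/14) = -392462 - 1*(-3617/14) = -392462 + 3617/14 = -5490851/14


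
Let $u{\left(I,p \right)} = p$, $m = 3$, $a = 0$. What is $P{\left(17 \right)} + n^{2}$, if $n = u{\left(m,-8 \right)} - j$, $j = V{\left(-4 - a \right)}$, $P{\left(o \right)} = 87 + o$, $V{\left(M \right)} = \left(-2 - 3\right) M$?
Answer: $888$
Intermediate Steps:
$V{\left(M \right)} = - 5 M$
$j = 20$ ($j = - 5 \left(-4 - 0\right) = - 5 \left(-4 + 0\right) = \left(-5\right) \left(-4\right) = 20$)
$n = -28$ ($n = -8 - 20 = -28$)
$P{\left(17 \right)} + n^{2} = \left(87 + 17\right) + \left(-28\right)^{2} = 104 + 784 = 888$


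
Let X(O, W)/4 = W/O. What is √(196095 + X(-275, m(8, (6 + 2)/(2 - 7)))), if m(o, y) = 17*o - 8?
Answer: √593181743/55 ≈ 442.82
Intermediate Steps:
m(o, y) = -8 + 17*o
X(O, W) = 4*W/O (X(O, W) = 4*(W/O) = 4*W/O)
√(196095 + X(-275, m(8, (6 + 2)/(2 - 7)))) = √(196095 + 4*(-8 + 17*8)/(-275)) = √(196095 + 4*(-8 + 136)*(-1/275)) = √(196095 + 4*128*(-1/275)) = √(196095 - 512/275) = √(53925613/275) = √593181743/55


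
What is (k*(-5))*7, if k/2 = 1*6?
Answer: -420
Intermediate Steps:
k = 12 (k = 2*(1*6) = 2*6 = 12)
(k*(-5))*7 = (12*(-5))*7 = -60*7 = -420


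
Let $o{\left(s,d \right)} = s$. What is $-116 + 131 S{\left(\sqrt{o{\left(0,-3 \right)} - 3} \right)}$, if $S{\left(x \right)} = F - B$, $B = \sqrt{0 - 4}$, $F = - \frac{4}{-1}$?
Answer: $408 - 262 i \approx 408.0 - 262.0 i$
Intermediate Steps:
$F = 4$ ($F = \left(-4\right) \left(-1\right) = 4$)
$B = 2 i$ ($B = \sqrt{-4} = 2 i \approx 2.0 i$)
$S{\left(x \right)} = 4 - 2 i$
$-116 + 131 S{\left(\sqrt{o{\left(0,-3 \right)} - 3} \right)} = -116 + 131 \left(4 - 2 i\right) = -116 + \left(524 - 262 i\right) = 408 - 262 i$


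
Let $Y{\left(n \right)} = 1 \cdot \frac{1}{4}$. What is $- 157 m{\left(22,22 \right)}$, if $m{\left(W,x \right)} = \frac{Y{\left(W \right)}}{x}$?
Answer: $- \frac{157}{88} \approx -1.7841$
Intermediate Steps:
$Y{\left(n \right)} = \frac{1}{4}$ ($Y{\left(n \right)} = 1 \cdot \frac{1}{4} = \frac{1}{4}$)
$m{\left(W,x \right)} = \frac{1}{4 x}$
$- 157 m{\left(22,22 \right)} = - 157 \frac{1}{4 \cdot 22} = - 157 \cdot \frac{1}{4} \cdot \frac{1}{22} = \left(-157\right) \frac{1}{88} = - \frac{157}{88}$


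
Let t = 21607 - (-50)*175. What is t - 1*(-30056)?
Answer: 60413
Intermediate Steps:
t = 30357 (t = 21607 - 1*(-8750) = 21607 + 8750 = 30357)
t - 1*(-30056) = 30357 - 1*(-30056) = 30357 + 30056 = 60413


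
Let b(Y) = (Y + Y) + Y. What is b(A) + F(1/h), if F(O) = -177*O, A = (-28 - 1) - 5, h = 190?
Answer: -19557/190 ≈ -102.93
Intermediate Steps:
A = -34 (A = -29 - 5 = -34)
b(Y) = 3*Y (b(Y) = 2*Y + Y = 3*Y)
b(A) + F(1/h) = 3*(-34) - 177/190 = -102 - 177*1/190 = -102 - 177/190 = -19557/190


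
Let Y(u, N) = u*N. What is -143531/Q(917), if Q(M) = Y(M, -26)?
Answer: 143531/23842 ≈ 6.0201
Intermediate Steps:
Y(u, N) = N*u
Q(M) = -26*M
-143531/Q(917) = -143531/((-26*917)) = -143531/(-23842) = -143531*(-1/23842) = 143531/23842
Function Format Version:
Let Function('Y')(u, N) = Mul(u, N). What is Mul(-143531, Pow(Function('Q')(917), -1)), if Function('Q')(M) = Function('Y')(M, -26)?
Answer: Rational(143531, 23842) ≈ 6.0201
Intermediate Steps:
Function('Y')(u, N) = Mul(N, u)
Function('Q')(M) = Mul(-26, M)
Mul(-143531, Pow(Function('Q')(917), -1)) = Mul(-143531, Pow(Mul(-26, 917), -1)) = Mul(-143531, Pow(-23842, -1)) = Mul(-143531, Rational(-1, 23842)) = Rational(143531, 23842)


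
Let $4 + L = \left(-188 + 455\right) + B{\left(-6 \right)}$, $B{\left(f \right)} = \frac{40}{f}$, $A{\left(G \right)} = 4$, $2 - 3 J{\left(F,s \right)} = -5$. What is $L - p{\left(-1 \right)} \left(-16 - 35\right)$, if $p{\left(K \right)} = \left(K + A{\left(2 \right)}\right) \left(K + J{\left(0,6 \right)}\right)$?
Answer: $\frac{1381}{3} \approx 460.33$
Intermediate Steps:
$J{\left(F,s \right)} = \frac{7}{3}$ ($J{\left(F,s \right)} = \frac{2}{3} - - \frac{5}{3} = \frac{2}{3} + \frac{5}{3} = \frac{7}{3}$)
$p{\left(K \right)} = \left(4 + K\right) \left(\frac{7}{3} + K\right)$ ($p{\left(K \right)} = \left(K + 4\right) \left(K + \frac{7}{3}\right) = \left(4 + K\right) \left(\frac{7}{3} + K\right)$)
$L = \frac{769}{3}$ ($L = -4 + \left(\left(-188 + 455\right) + \frac{40}{-6}\right) = -4 + \left(267 + 40 \left(- \frac{1}{6}\right)\right) = -4 + \left(267 - \frac{20}{3}\right) = -4 + \frac{781}{3} = \frac{769}{3} \approx 256.33$)
$L - p{\left(-1 \right)} \left(-16 - 35\right) = \frac{769}{3} - \left(\frac{28}{3} + \left(-1\right)^{2} + \frac{19}{3} \left(-1\right)\right) \left(-16 - 35\right) = \frac{769}{3} - \left(\frac{28}{3} + 1 - \frac{19}{3}\right) \left(-51\right) = \frac{769}{3} - 4 \left(-51\right) = \frac{769}{3} - -204 = \frac{769}{3} + 204 = \frac{1381}{3}$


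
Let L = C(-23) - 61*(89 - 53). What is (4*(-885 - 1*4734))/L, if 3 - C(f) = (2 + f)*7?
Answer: 3746/341 ≈ 10.985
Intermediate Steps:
C(f) = -11 - 7*f (C(f) = 3 - (2 + f)*7 = 3 - (14 + 7*f) = 3 + (-14 - 7*f) = -11 - 7*f)
L = -2046 (L = (-11 - 7*(-23)) - 61*(89 - 53) = (-11 + 161) - 61*36 = 150 - 2196 = -2046)
(4*(-885 - 1*4734))/L = (4*(-885 - 1*4734))/(-2046) = (4*(-885 - 4734))*(-1/2046) = (4*(-5619))*(-1/2046) = -22476*(-1/2046) = 3746/341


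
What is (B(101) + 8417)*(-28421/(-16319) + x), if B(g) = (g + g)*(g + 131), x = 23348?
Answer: 21064517300673/16319 ≈ 1.2908e+9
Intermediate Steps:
B(g) = 2*g*(131 + g) (B(g) = (2*g)*(131 + g) = 2*g*(131 + g))
(B(101) + 8417)*(-28421/(-16319) + x) = (2*101*(131 + 101) + 8417)*(-28421/(-16319) + 23348) = (2*101*232 + 8417)*(-28421*(-1/16319) + 23348) = (46864 + 8417)*(28421/16319 + 23348) = 55281*(381044433/16319) = 21064517300673/16319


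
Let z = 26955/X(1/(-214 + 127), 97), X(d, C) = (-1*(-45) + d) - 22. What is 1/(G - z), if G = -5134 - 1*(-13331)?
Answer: 400/2809783 ≈ 0.00014236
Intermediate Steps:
X(d, C) = 23 + d (X(d, C) = (45 + d) - 22 = 23 + d)
z = 469017/400 (z = 26955/(23 + 1/(-214 + 127)) = 26955/(23 + 1/(-87)) = 26955/(23 - 1/87) = 26955/(2000/87) = 26955*(87/2000) = 469017/400 ≈ 1172.5)
G = 8197 (G = -5134 + 13331 = 8197)
1/(G - z) = 1/(8197 - 1*469017/400) = 1/(8197 - 469017/400) = 1/(2809783/400) = 400/2809783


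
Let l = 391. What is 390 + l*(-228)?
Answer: -88758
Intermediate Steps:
390 + l*(-228) = 390 + 391*(-228) = 390 - 89148 = -88758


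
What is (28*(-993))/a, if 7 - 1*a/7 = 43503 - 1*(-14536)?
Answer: 331/4836 ≈ 0.068445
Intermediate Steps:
a = -406224 (a = 49 - 7*(43503 - 1*(-14536)) = 49 - 7*(43503 + 14536) = 49 - 7*58039 = 49 - 406273 = -406224)
(28*(-993))/a = (28*(-993))/(-406224) = -27804*(-1/406224) = 331/4836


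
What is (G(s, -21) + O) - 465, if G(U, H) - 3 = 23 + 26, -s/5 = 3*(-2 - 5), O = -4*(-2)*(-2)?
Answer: -429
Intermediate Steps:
O = -16 (O = 8*(-2) = -16)
s = 105 (s = -15*(-2 - 5) = -15*(-7) = -5*(-21) = 105)
G(U, H) = 52 (G(U, H) = 3 + (23 + 26) = 3 + 49 = 52)
(G(s, -21) + O) - 465 = (52 - 16) - 465 = 36 - 465 = -429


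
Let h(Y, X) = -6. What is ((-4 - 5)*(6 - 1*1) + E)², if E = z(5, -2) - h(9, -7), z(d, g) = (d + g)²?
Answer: 900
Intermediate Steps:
E = 15 (E = (5 - 2)² - 1*(-6) = 3² + 6 = 9 + 6 = 15)
((-4 - 5)*(6 - 1*1) + E)² = ((-4 - 5)*(6 - 1*1) + 15)² = (-9*(6 - 1) + 15)² = (-9*5 + 15)² = (-45 + 15)² = (-30)² = 900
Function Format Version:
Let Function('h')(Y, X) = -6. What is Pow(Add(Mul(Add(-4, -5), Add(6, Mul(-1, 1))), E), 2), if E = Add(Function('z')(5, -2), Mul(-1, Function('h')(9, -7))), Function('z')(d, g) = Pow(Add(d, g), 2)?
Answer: 900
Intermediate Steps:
E = 15 (E = Add(Pow(Add(5, -2), 2), Mul(-1, -6)) = Add(Pow(3, 2), 6) = Add(9, 6) = 15)
Pow(Add(Mul(Add(-4, -5), Add(6, Mul(-1, 1))), E), 2) = Pow(Add(Mul(Add(-4, -5), Add(6, Mul(-1, 1))), 15), 2) = Pow(Add(Mul(-9, Add(6, -1)), 15), 2) = Pow(Add(Mul(-9, 5), 15), 2) = Pow(Add(-45, 15), 2) = Pow(-30, 2) = 900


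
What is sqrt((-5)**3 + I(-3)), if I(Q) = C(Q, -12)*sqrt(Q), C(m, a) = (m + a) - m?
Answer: sqrt(-125 - 12*I*sqrt(3)) ≈ 0.92634 - 11.219*I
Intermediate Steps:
C(m, a) = a (C(m, a) = (a + m) - m = a)
I(Q) = -12*sqrt(Q)
sqrt((-5)**3 + I(-3)) = sqrt((-5)**3 - 12*I*sqrt(3)) = sqrt(-125 - 12*I*sqrt(3))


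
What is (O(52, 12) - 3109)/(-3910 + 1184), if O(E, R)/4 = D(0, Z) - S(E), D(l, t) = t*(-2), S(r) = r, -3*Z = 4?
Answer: 9919/8178 ≈ 1.2129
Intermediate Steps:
Z = -4/3 (Z = -⅓*4 = -4/3 ≈ -1.3333)
D(l, t) = -2*t
O(E, R) = 32/3 - 4*E (O(E, R) = 4*(-2*(-4/3) - E) = 4*(8/3 - E) = 32/3 - 4*E)
(O(52, 12) - 3109)/(-3910 + 1184) = ((32/3 - 4*52) - 3109)/(-3910 + 1184) = ((32/3 - 208) - 3109)/(-2726) = (-592/3 - 3109)*(-1/2726) = -9919/3*(-1/2726) = 9919/8178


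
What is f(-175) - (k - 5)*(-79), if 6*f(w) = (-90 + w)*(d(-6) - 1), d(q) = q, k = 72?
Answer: 33613/6 ≈ 5602.2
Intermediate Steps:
f(w) = 105 - 7*w/6 (f(w) = ((-90 + w)*(-6 - 1))/6 = ((-90 + w)*(-7))/6 = (630 - 7*w)/6 = 105 - 7*w/6)
f(-175) - (k - 5)*(-79) = (105 - 7/6*(-175)) - (72 - 5)*(-79) = (105 + 1225/6) - 67*(-79) = 1855/6 - 1*(-5293) = 1855/6 + 5293 = 33613/6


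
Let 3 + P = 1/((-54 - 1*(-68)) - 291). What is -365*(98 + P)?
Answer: -9604610/277 ≈ -34674.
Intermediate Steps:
P = -832/277 (P = -3 + 1/((-54 - 1*(-68)) - 291) = -3 + 1/((-54 + 68) - 291) = -3 + 1/(14 - 291) = -3 + 1/(-277) = -3 - 1/277 = -832/277 ≈ -3.0036)
-365*(98 + P) = -365*(98 - 832/277) = -365*26314/277 = -9604610/277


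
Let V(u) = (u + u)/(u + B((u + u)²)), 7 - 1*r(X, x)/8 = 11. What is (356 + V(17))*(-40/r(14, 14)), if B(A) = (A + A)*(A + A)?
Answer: 279845375/628866 ≈ 445.00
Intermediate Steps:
r(X, x) = -32 (r(X, x) = 56 - 8*11 = 56 - 88 = -32)
B(A) = 4*A² (B(A) = (2*A)*(2*A) = 4*A²)
V(u) = 2*u/(u + 64*u⁴) (V(u) = (u + u)/(u + 4*((u + u)²)²) = (2*u)/(u + 4*((2*u)²)²) = (2*u)/(u + 4*(4*u²)²) = (2*u)/(u + 4*(16*u⁴)) = (2*u)/(u + 64*u⁴) = 2*u/(u + 64*u⁴))
(356 + V(17))*(-40/r(14, 14)) = (356 + 2/(1 + 64*17³))*(-40/(-32)) = (356 + 2/(1 + 64*4913))*(-40*(-1/32)) = (356 + 2/(1 + 314432))*(5/4) = (356 + 2/314433)*(5/4) = (111938150/314433)*(5/4) = 279845375/628866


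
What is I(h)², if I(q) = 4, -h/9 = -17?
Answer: 16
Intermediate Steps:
h = 153 (h = -9*(-17) = 153)
I(h)² = 4² = 16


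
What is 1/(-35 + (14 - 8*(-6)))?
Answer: 1/27 ≈ 0.037037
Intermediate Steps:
1/(-35 + (14 - 8*(-6))) = 1/(-35 + (14 + 48)) = 1/(-35 + 62) = 1/27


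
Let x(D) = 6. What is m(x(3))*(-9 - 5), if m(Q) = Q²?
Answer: -504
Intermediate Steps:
m(x(3))*(-9 - 5) = 6²*(-9 - 5) = 36*(-14) = -504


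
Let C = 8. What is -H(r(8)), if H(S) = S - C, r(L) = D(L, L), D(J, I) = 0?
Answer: 8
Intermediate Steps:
r(L) = 0
H(S) = -8 + S (H(S) = S - 1*8 = S - 8 = -8 + S)
-H(r(8)) = -(-8 + 0) = -1*(-8) = 8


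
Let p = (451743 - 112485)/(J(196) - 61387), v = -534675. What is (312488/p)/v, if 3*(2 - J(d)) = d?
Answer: 28803737644/272089156725 ≈ 0.10586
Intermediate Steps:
J(d) = 2 - d/3
p = -1017774/184351 (p = (451743 - 112485)/((2 - 1/3*196) - 61387) = 339258/((2 - 196/3) - 61387) = 339258/(-190/3 - 61387) = 339258/(-184351/3) = 339258*(-3/184351) = -1017774/184351 ≈ -5.5209)
(312488/p)/v = (312488/(-1017774/184351))/(-534675) = (312488*(-184351/1017774))*(-1/534675) = -28803737644/508887*(-1/534675) = 28803737644/272089156725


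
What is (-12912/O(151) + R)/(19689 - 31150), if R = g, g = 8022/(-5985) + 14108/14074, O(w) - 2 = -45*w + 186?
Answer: -21417742432/151865537075715 ≈ -0.00014103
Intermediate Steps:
O(w) = 188 - 45*w (O(w) = 2 + (-45*w + 186) = 2 + (186 - 45*w) = 188 - 45*w)
g = -677744/2005545 (g = 8022*(-1/5985) + 14108*(1/14074) = -382/285 + 7054/7037 = -677744/2005545 ≈ -0.33793)
R = -677744/2005545 ≈ -0.33793
(-12912/O(151) + R)/(19689 - 31150) = (-12912/(188 - 45*151) - 677744/2005545)/(19689 - 31150) = (-12912/(188 - 6795) - 677744/2005545)/(-11461) = (-12912/(-6607) - 677744/2005545)*(-1/11461) = (-12912*(-1/6607) - 677744/2005545)*(-1/11461) = (12912/6607 - 677744/2005545)*(-1/11461) = (21417742432/13250635815)*(-1/11461) = -21417742432/151865537075715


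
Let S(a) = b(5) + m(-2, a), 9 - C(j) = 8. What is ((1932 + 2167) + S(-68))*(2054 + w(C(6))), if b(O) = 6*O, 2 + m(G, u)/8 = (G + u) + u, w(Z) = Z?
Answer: 6183495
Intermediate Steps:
C(j) = 1 (C(j) = 9 - 1*8 = 9 - 8 = 1)
m(G, u) = -16 + 8*G + 16*u (m(G, u) = -16 + 8*((G + u) + u) = -16 + 8*(G + 2*u) = -16 + (8*G + 16*u) = -16 + 8*G + 16*u)
S(a) = -2 + 16*a (S(a) = 6*5 + (-16 + 8*(-2) + 16*a) = 30 + (-16 - 16 + 16*a) = 30 + (-32 + 16*a) = -2 + 16*a)
((1932 + 2167) + S(-68))*(2054 + w(C(6))) = ((1932 + 2167) + (-2 + 16*(-68)))*(2054 + 1) = (4099 + (-2 - 1088))*2055 = (4099 - 1090)*2055 = 3009*2055 = 6183495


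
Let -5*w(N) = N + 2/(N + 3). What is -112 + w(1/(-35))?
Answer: -1020373/9100 ≈ -112.13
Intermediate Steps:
w(N) = -2/(5*(3 + N)) - N/5 (w(N) = -(N + 2/(N + 3))/5 = -(N + 2/(3 + N))/5 = -2/(5*(3 + N)) - N/5)
-112 + w(1/(-35)) = -112 + (-2 - (1/(-35))² - 3/(-35))/(5*(3 + 1/(-35))) = -112 + (-2 - (-1/35)² - 3*(-1/35))/(5*(3 - 1/35)) = -112 + (-2 - 1*1/1225 + 3/35)/(5*(104/35)) = -112 + (⅕)*(35/104)*(-2 - 1/1225 + 3/35) = -112 + (⅕)*(35/104)*(-2346/1225) = -112 - 1173/9100 = -1020373/9100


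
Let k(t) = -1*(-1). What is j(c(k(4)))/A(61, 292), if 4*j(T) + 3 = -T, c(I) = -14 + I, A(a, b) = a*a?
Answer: 5/7442 ≈ 0.00067186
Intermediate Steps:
A(a, b) = a²
k(t) = 1
j(T) = -¾ - T/4 (j(T) = -¾ + (-T)/4 = -¾ - T/4)
j(c(k(4)))/A(61, 292) = (-¾ - (-14 + 1)/4)/(61²) = (-¾ - ¼*(-13))/3721 = (-¾ + 13/4)*(1/3721) = (5/2)*(1/3721) = 5/7442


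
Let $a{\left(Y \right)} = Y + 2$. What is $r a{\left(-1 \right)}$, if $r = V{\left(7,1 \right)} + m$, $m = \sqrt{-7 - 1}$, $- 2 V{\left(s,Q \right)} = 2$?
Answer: $-1 + 2 i \sqrt{2} \approx -1.0 + 2.8284 i$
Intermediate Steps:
$a{\left(Y \right)} = 2 + Y$
$V{\left(s,Q \right)} = -1$ ($V{\left(s,Q \right)} = \left(- \frac{1}{2}\right) 2 = -1$)
$m = 2 i \sqrt{2}$ ($m = \sqrt{-8} = 2 i \sqrt{2} \approx 2.8284 i$)
$r = -1 + 2 i \sqrt{2} \approx -1.0 + 2.8284 i$
$r a{\left(-1 \right)} = \left(-1 + 2 i \sqrt{2}\right) \left(2 - 1\right) = \left(-1 + 2 i \sqrt{2}\right) 1 = -1 + 2 i \sqrt{2}$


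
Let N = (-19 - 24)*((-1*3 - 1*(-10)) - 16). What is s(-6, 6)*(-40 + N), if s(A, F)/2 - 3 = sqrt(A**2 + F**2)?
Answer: 2082 + 4164*sqrt(2) ≈ 7970.8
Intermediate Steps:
s(A, F) = 6 + 2*sqrt(A**2 + F**2)
N = 387 (N = -43*((-3 + 10) - 16) = -43*(7 - 16) = -43*(-9) = 387)
s(-6, 6)*(-40 + N) = (6 + 2*sqrt((-6)**2 + 6**2))*(-40 + 387) = (6 + 2*sqrt(36 + 36))*347 = (6 + 2*sqrt(72))*347 = (6 + 2*(6*sqrt(2)))*347 = (6 + 12*sqrt(2))*347 = 2082 + 4164*sqrt(2)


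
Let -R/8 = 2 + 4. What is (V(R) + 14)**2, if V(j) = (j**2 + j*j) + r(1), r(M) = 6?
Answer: 21418384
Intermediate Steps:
R = -48 (R = -8*(2 + 4) = -8*6 = -48)
V(j) = 6 + 2*j**2 (V(j) = (j**2 + j*j) + 6 = (j**2 + j**2) + 6 = 2*j**2 + 6 = 6 + 2*j**2)
(V(R) + 14)**2 = ((6 + 2*(-48)**2) + 14)**2 = ((6 + 2*2304) + 14)**2 = ((6 + 4608) + 14)**2 = (4614 + 14)**2 = 4628**2 = 21418384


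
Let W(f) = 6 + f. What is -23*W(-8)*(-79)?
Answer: -3634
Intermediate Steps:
-23*W(-8)*(-79) = -23*(6 - 8)*(-79) = -23*(-2)*(-79) = 46*(-79) = -3634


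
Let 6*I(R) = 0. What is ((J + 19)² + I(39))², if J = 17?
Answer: 1679616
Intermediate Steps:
I(R) = 0 (I(R) = (⅙)*0 = 0)
((J + 19)² + I(39))² = ((17 + 19)² + 0)² = (36² + 0)² = (1296 + 0)² = 1296² = 1679616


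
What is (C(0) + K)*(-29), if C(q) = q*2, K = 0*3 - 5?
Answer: 145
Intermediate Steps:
K = -5 (K = 0 - 5 = -5)
C(q) = 2*q
(C(0) + K)*(-29) = (2*0 - 5)*(-29) = (0 - 5)*(-29) = -5*(-29) = 145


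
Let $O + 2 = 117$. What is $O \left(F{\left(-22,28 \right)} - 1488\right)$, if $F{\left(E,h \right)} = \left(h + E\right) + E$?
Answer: $-172960$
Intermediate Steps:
$O = 115$ ($O = -2 + 117 = 115$)
$F{\left(E,h \right)} = h + 2 E$ ($F{\left(E,h \right)} = \left(E + h\right) + E = h + 2 E$)
$O \left(F{\left(-22,28 \right)} - 1488\right) = 115 \left(\left(28 + 2 \left(-22\right)\right) - 1488\right) = 115 \left(\left(28 - 44\right) - 1488\right) = 115 \left(-16 - 1488\right) = 115 \left(-1504\right) = -172960$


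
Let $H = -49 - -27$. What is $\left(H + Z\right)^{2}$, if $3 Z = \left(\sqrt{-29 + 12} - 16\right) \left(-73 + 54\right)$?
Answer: $\frac{50507}{9} - \frac{9044 i \sqrt{17}}{9} \approx 5611.9 - 4143.3 i$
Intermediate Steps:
$Z = \frac{304}{3} - \frac{19 i \sqrt{17}}{3}$ ($Z = \frac{\left(\sqrt{-29 + 12} - 16\right) \left(-73 + 54\right)}{3} = \frac{\left(\sqrt{-17} - 16\right) \left(-19\right)}{3} = \frac{\left(i \sqrt{17} - 16\right) \left(-19\right)}{3} = \frac{\left(-16 + i \sqrt{17}\right) \left(-19\right)}{3} = \frac{304 - 19 i \sqrt{17}}{3} = \frac{304}{3} - \frac{19 i \sqrt{17}}{3} \approx 101.33 - 26.113 i$)
$H = -22$ ($H = -49 + 27 = -22$)
$\left(H + Z\right)^{2} = \left(-22 + \left(\frac{304}{3} - \frac{19 i \sqrt{17}}{3}\right)\right)^{2} = \left(\frac{238}{3} - \frac{19 i \sqrt{17}}{3}\right)^{2}$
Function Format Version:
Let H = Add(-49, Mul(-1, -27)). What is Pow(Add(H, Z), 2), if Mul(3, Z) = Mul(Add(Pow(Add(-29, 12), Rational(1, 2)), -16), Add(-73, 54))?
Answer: Add(Rational(50507, 9), Mul(Rational(-9044, 9), I, Pow(17, Rational(1, 2)))) ≈ Add(5611.9, Mul(-4143.3, I))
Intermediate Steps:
Z = Add(Rational(304, 3), Mul(Rational(-19, 3), I, Pow(17, Rational(1, 2)))) (Z = Mul(Rational(1, 3), Mul(Add(Pow(Add(-29, 12), Rational(1, 2)), -16), Add(-73, 54))) = Mul(Rational(1, 3), Mul(Add(Pow(-17, Rational(1, 2)), -16), -19)) = Mul(Rational(1, 3), Mul(Add(Mul(I, Pow(17, Rational(1, 2))), -16), -19)) = Mul(Rational(1, 3), Mul(Add(-16, Mul(I, Pow(17, Rational(1, 2)))), -19)) = Mul(Rational(1, 3), Add(304, Mul(-19, I, Pow(17, Rational(1, 2))))) = Add(Rational(304, 3), Mul(Rational(-19, 3), I, Pow(17, Rational(1, 2)))) ≈ Add(101.33, Mul(-26.113, I)))
H = -22 (H = Add(-49, 27) = -22)
Pow(Add(H, Z), 2) = Pow(Add(-22, Add(Rational(304, 3), Mul(Rational(-19, 3), I, Pow(17, Rational(1, 2))))), 2) = Pow(Add(Rational(238, 3), Mul(Rational(-19, 3), I, Pow(17, Rational(1, 2)))), 2)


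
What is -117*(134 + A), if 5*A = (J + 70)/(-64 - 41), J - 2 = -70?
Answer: -2743572/175 ≈ -15678.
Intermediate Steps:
J = -68 (J = 2 - 70 = -68)
A = -2/525 (A = ((-68 + 70)/(-64 - 41))/5 = (2/(-105))/5 = (2*(-1/105))/5 = (1/5)*(-2/105) = -2/525 ≈ -0.0038095)
-117*(134 + A) = -117*(134 - 2/525) = -117*70348/525 = -2743572/175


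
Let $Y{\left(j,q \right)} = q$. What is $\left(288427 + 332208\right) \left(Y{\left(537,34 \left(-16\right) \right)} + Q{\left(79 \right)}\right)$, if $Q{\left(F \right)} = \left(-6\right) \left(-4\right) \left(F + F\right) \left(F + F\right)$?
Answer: $371507145920$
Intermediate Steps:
$Q{\left(F \right)} = 96 F^{2}$ ($Q{\left(F \right)} = 24 \cdot 2 F 2 F = 24 \cdot 4 F^{2} = 96 F^{2}$)
$\left(288427 + 332208\right) \left(Y{\left(537,34 \left(-16\right) \right)} + Q{\left(79 \right)}\right) = \left(288427 + 332208\right) \left(34 \left(-16\right) + 96 \cdot 79^{2}\right) = 620635 \left(-544 + 96 \cdot 6241\right) = 620635 \left(-544 + 599136\right) = 620635 \cdot 598592 = 371507145920$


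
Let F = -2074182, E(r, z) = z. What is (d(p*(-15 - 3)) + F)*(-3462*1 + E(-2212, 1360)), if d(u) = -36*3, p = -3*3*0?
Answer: 4360157580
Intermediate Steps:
p = 0 (p = -9*0 = 0)
d(u) = -108
(d(p*(-15 - 3)) + F)*(-3462*1 + E(-2212, 1360)) = (-108 - 2074182)*(-3462*1 + 1360) = -2074290*(-3462 + 1360) = -2074290*(-2102) = 4360157580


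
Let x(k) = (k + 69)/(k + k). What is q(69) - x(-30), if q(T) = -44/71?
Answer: 43/1420 ≈ 0.030282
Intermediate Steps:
q(T) = -44/71 (q(T) = -44*1/71 = -44/71)
x(k) = (69 + k)/(2*k) (x(k) = (69 + k)/((2*k)) = (69 + k)*(1/(2*k)) = (69 + k)/(2*k))
q(69) - x(-30) = -44/71 - (69 - 30)/(2*(-30)) = -44/71 - (-1)*39/(2*30) = -44/71 - 1*(-13/20) = -44/71 + 13/20 = 43/1420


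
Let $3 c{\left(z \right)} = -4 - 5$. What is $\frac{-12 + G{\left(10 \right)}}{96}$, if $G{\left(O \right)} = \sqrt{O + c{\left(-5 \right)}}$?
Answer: $- \frac{1}{8} + \frac{\sqrt{7}}{96} \approx -0.09744$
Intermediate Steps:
$c{\left(z \right)} = -3$ ($c{\left(z \right)} = \frac{-4 - 5}{3} = \frac{1}{3} \left(-9\right) = -3$)
$G{\left(O \right)} = \sqrt{-3 + O}$ ($G{\left(O \right)} = \sqrt{O - 3} = \sqrt{-3 + O}$)
$\frac{-12 + G{\left(10 \right)}}{96} = \frac{-12 + \sqrt{-3 + 10}}{96} = \left(-12 + \sqrt{7}\right) \frac{1}{96} = - \frac{1}{8} + \frac{\sqrt{7}}{96}$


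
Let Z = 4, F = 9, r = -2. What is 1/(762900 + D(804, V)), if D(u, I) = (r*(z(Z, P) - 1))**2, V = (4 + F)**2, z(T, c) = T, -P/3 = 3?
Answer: 1/762936 ≈ 1.3107e-6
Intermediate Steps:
P = -9 (P = -3*3 = -9)
V = 169 (V = (4 + 9)**2 = 13**2 = 169)
D(u, I) = 36 (D(u, I) = (-2*(4 - 1))**2 = (-2*3)**2 = (-6)**2 = 36)
1/(762900 + D(804, V)) = 1/(762900 + 36) = 1/762936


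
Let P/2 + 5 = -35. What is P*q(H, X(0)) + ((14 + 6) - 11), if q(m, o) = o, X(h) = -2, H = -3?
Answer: 169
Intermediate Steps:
P = -80 (P = -10 + 2*(-35) = -10 - 70 = -80)
P*q(H, X(0)) + ((14 + 6) - 11) = -80*(-2) + ((14 + 6) - 11) = 160 + (20 - 11) = 160 + 9 = 169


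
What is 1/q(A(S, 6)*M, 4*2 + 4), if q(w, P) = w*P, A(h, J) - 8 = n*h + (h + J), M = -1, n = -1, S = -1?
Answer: -1/168 ≈ -0.0059524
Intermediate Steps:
A(h, J) = 8 + J (A(h, J) = 8 + (-h + (h + J)) = 8 + (-h + (J + h)) = 8 + J)
q(w, P) = P*w
1/q(A(S, 6)*M, 4*2 + 4) = 1/((4*2 + 4)*((8 + 6)*(-1))) = 1/((8 + 4)*(14*(-1))) = 1/(12*(-14)) = 1/(-168) = -1/168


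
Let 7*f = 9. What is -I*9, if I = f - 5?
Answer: 234/7 ≈ 33.429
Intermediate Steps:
f = 9/7 (f = (⅐)*9 = 9/7 ≈ 1.2857)
I = -26/7 (I = 9/7 - 5 = -26/7 ≈ -3.7143)
-I*9 = -1*(-26/7)*9 = (26/7)*9 = 234/7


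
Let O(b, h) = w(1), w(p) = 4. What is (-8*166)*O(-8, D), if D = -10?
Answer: -5312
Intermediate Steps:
O(b, h) = 4
(-8*166)*O(-8, D) = -8*166*4 = -1328*4 = -5312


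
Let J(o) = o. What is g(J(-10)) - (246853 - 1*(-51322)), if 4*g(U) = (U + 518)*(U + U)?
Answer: -300715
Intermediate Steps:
g(U) = U*(518 + U)/2 (g(U) = ((U + 518)*(U + U))/4 = ((518 + U)*(2*U))/4 = (2*U*(518 + U))/4 = U*(518 + U)/2)
g(J(-10)) - (246853 - 1*(-51322)) = (1/2)*(-10)*(518 - 10) - (246853 - 1*(-51322)) = (1/2)*(-10)*508 - (246853 + 51322) = -2540 - 1*298175 = -2540 - 298175 = -300715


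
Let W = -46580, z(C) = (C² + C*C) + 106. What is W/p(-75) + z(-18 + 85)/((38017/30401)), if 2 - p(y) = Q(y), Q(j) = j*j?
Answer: 222090514856/30538513 ≈ 7272.5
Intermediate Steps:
Q(j) = j²
p(y) = 2 - y²
z(C) = 106 + 2*C² (z(C) = (C² + C²) + 106 = 2*C² + 106 = 106 + 2*C²)
W/p(-75) + z(-18 + 85)/((38017/30401)) = -46580/(2 - 1*(-75)²) + (106 + 2*(-18 + 85)²)/((38017/30401)) = -46580/(2 - 1*5625) + (106 + 2*67²)/((38017*(1/30401))) = -46580/(2 - 5625) + (106 + 2*4489)/(5431/4343) = -46580/(-5623) + (106 + 8978)*(4343/5431) = -46580*(-1/5623) + 9084*(4343/5431) = 46580/5623 + 39451812/5431 = 222090514856/30538513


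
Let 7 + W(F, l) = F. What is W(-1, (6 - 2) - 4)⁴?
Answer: 4096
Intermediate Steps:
W(F, l) = -7 + F
W(-1, (6 - 2) - 4)⁴ = (-7 - 1)⁴ = (-8)⁴ = 4096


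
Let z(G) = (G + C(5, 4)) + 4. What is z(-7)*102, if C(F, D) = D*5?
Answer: 1734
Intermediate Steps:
C(F, D) = 5*D
z(G) = 24 + G (z(G) = (G + 5*4) + 4 = (G + 20) + 4 = (20 + G) + 4 = 24 + G)
z(-7)*102 = (24 - 7)*102 = 17*102 = 1734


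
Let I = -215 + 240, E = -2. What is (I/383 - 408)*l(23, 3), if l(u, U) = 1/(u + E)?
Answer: -156239/8043 ≈ -19.425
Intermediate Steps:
l(u, U) = 1/(-2 + u) (l(u, U) = 1/(u - 2) = 1/(-2 + u))
I = 25
(I/383 - 408)*l(23, 3) = (25/383 - 408)/(-2 + 23) = (25*(1/383) - 408)/21 = (25/383 - 408)*(1/21) = -156239/383*1/21 = -156239/8043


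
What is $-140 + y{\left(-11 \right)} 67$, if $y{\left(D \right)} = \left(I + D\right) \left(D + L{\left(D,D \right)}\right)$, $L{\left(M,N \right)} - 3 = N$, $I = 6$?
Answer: $6225$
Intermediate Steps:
$L{\left(M,N \right)} = 3 + N$
$y{\left(D \right)} = \left(3 + 2 D\right) \left(6 + D\right)$ ($y{\left(D \right)} = \left(6 + D\right) \left(D + \left(3 + D\right)\right) = \left(6 + D\right) \left(3 + 2 D\right) = \left(3 + 2 D\right) \left(6 + D\right)$)
$-140 + y{\left(-11 \right)} 67 = -140 + \left(18 + 2 \left(-11\right)^{2} + 15 \left(-11\right)\right) 67 = -140 + \left(18 + 2 \cdot 121 - 165\right) 67 = -140 + \left(18 + 242 - 165\right) 67 = -140 + 95 \cdot 67 = -140 + 6365 = 6225$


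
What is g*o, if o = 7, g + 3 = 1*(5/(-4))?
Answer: -119/4 ≈ -29.750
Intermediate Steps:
g = -17/4 (g = -3 + 1*(5/(-4)) = -3 + 1*(5*(-1/4)) = -3 + 1*(-5/4) = -3 - 5/4 = -17/4 ≈ -4.2500)
g*o = -17/4*7 = -119/4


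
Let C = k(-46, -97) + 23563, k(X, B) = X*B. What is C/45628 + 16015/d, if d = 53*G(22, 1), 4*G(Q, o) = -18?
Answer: -1448096915/21764556 ≈ -66.535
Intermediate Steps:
G(Q, o) = -9/2 (G(Q, o) = (1/4)*(-18) = -9/2)
d = -477/2 (d = 53*(-9/2) = -477/2 ≈ -238.50)
k(X, B) = B*X
C = 28025 (C = -97*(-46) + 23563 = 4462 + 23563 = 28025)
C/45628 + 16015/d = 28025/45628 + 16015/(-477/2) = 28025*(1/45628) + 16015*(-2/477) = 28025/45628 - 32030/477 = -1448096915/21764556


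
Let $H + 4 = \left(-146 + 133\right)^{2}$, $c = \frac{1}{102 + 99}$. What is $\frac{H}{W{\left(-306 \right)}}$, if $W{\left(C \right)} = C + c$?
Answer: $- \frac{6633}{12301} \approx -0.53922$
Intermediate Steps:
$c = \frac{1}{201} \approx 0.0049751$
$W{\left(C \right)} = \frac{1}{201} + C$ ($W{\left(C \right)} = C + \frac{1}{201} = \frac{1}{201} + C$)
$H = 165$ ($H = -4 + \left(-146 + 133\right)^{2} = -4 + \left(-13\right)^{2} = -4 + 169 = 165$)
$\frac{H}{W{\left(-306 \right)}} = \frac{165}{\frac{1}{201} - 306} = \frac{165}{- \frac{61505}{201}} = 165 \left(- \frac{201}{61505}\right) = - \frac{6633}{12301}$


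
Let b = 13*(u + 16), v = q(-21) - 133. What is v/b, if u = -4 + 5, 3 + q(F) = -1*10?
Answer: -146/221 ≈ -0.66063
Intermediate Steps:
q(F) = -13 (q(F) = -3 - 1*10 = -3 - 10 = -13)
v = -146 (v = -13 - 133 = -146)
u = 1
b = 221 (b = 13*(1 + 16) = 13*17 = 221)
v/b = -146/221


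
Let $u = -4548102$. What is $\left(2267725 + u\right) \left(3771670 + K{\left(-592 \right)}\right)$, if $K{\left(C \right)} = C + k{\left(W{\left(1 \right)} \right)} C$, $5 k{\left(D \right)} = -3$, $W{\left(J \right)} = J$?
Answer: $- \frac{43001447631582}{5} \approx -8.6003 \cdot 10^{12}$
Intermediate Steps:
$k{\left(D \right)} = - \frac{3}{5}$ ($k{\left(D \right)} = \frac{1}{5} \left(-3\right) = - \frac{3}{5}$)
$K{\left(C \right)} = \frac{2 C}{5}$ ($K{\left(C \right)} = C - \frac{3 C}{5} = \frac{2 C}{5}$)
$\left(2267725 + u\right) \left(3771670 + K{\left(-592 \right)}\right) = \left(2267725 - 4548102\right) \left(3771670 + \frac{2}{5} \left(-592\right)\right) = - 2280377 \left(3771670 - \frac{1184}{5}\right) = \left(-2280377\right) \frac{18857166}{5} = - \frac{43001447631582}{5}$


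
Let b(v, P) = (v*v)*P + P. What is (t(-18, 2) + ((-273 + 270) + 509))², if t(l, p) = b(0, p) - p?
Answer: 256036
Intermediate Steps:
b(v, P) = P + P*v² (b(v, P) = v²*P + P = P*v² + P = P + P*v²)
t(l, p) = 0 (t(l, p) = p*(1 + 0²) - p = p*(1 + 0) - p = p*1 - p = p - p = 0)
(t(-18, 2) + ((-273 + 270) + 509))² = (0 + ((-273 + 270) + 509))² = (0 + (-3 + 509))² = (0 + 506)² = 506² = 256036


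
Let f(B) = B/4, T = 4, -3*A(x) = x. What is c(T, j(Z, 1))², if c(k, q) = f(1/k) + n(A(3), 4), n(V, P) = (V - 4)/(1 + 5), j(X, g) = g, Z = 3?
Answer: 1369/2304 ≈ 0.59418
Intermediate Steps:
A(x) = -x/3
n(V, P) = -⅔ + V/6 (n(V, P) = (-4 + V)/6 = (-4 + V)*(⅙) = -⅔ + V/6)
f(B) = B/4 (f(B) = B*(¼) = B/4)
c(k, q) = -⅚ + 1/(4*k) (c(k, q) = 1/(4*k) + (-⅔ + (-⅓*3)/6) = 1/(4*k) + (-⅔ + (⅙)*(-1)) = 1/(4*k) + (-⅔ - ⅙) = 1/(4*k) - ⅚ = -⅚ + 1/(4*k))
c(T, j(Z, 1))² = ((1/12)*(3 - 10*4)/4)² = ((1/12)*(¼)*(3 - 40))² = ((1/12)*(¼)*(-37))² = (-37/48)² = 1369/2304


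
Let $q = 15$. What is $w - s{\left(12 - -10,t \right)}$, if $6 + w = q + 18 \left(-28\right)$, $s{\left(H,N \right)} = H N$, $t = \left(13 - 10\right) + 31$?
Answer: $-1243$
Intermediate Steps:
$t = 34$ ($t = \left(13 - 10\right) + 31 = 3 + 31 = 34$)
$w = -495$ ($w = -6 + \left(15 + 18 \left(-28\right)\right) = -6 + \left(15 - 504\right) = -6 - 489 = -495$)
$w - s{\left(12 - -10,t \right)} = -495 - \left(12 - -10\right) 34 = -495 - \left(12 + 10\right) 34 = -495 - 22 \cdot 34 = -495 - 748 = -1243$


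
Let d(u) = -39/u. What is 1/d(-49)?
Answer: 49/39 ≈ 1.2564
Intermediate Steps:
1/d(-49) = 1/(-39/(-49)) = 1/(-39*(-1/49)) = 1/(39/49) = 49/39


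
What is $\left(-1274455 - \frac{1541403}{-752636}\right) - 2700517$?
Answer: $- \frac{2991705484789}{752636} \approx -3.975 \cdot 10^{6}$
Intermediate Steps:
$\left(-1274455 - \frac{1541403}{-752636}\right) - 2700517 = \left(-1274455 - - \frac{1541403}{752636}\right) - 2700517 = \left(-1274455 + \frac{1541403}{752636}\right) - 2700517 = - \frac{959199171977}{752636} - 2700517 = - \frac{2991705484789}{752636}$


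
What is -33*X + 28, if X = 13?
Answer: -401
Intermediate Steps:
-33*X + 28 = -33*13 + 28 = -429 + 28 = -401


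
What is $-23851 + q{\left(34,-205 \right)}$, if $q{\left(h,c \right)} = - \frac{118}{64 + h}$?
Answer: $- \frac{1168758}{49} \approx -23852.0$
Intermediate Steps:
$-23851 + q{\left(34,-205 \right)} = -23851 - \frac{118}{64 + 34} = -23851 - \frac{118}{98} = -23851 - \frac{59}{49} = - \frac{1168758}{49}$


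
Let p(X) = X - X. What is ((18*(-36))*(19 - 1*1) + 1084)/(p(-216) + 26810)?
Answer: -1058/2681 ≈ -0.39463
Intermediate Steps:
p(X) = 0
((18*(-36))*(19 - 1*1) + 1084)/(p(-216) + 26810) = ((18*(-36))*(19 - 1*1) + 1084)/(0 + 26810) = (-648*(19 - 1) + 1084)/26810 = (-648*18 + 1084)*(1/26810) = (-11664 + 1084)*(1/26810) = -10580*1/26810 = -1058/2681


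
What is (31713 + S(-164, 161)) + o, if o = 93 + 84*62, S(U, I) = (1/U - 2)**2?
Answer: 995636785/26896 ≈ 37018.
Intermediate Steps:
S(U, I) = (-2 + 1/U)**2
o = 5301 (o = 93 + 5208 = 5301)
(31713 + S(-164, 161)) + o = (31713 + (-1 + 2*(-164))**2/(-164)**2) + 5301 = (31713 + (-1 - 328)**2/26896) + 5301 = (31713 + (1/26896)*(-329)**2) + 5301 = (31713 + (1/26896)*108241) + 5301 = (31713 + 108241/26896) + 5301 = 853061089/26896 + 5301 = 995636785/26896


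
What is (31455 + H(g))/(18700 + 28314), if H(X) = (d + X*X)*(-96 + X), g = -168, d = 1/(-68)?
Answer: -126134511/799238 ≈ -157.82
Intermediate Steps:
d = -1/68 ≈ -0.014706
H(X) = (-96 + X)*(-1/68 + X**2) (H(X) = (-1/68 + X*X)*(-96 + X) = (-1/68 + X**2)*(-96 + X) = (-96 + X)*(-1/68 + X**2))
(31455 + H(g))/(18700 + 28314) = (31455 + (24/17 + (-168)**3 - 96*(-168)**2 - 1/68*(-168)))/(18700 + 28314) = (31455 + (24/17 - 4741632 - 96*28224 + 42/17))/47014 = (31455 + (24/17 - 4741632 - 2709504 + 42/17))*(1/47014) = (31455 - 126669246/17)*(1/47014) = -126134511/17*1/47014 = -126134511/799238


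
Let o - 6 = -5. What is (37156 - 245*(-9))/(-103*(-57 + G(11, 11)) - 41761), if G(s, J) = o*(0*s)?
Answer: -39361/35890 ≈ -1.0967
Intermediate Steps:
o = 1 (o = 6 - 5 = 1)
G(s, J) = 0 (G(s, J) = 1*(0*s) = 1*0 = 0)
(37156 - 245*(-9))/(-103*(-57 + G(11, 11)) - 41761) = (37156 - 245*(-9))/(-103*(-57 + 0) - 41761) = (37156 + 2205)/(-103*(-57) - 41761) = 39361/(5871 - 41761) = 39361/(-35890) = 39361*(-1/35890) = -39361/35890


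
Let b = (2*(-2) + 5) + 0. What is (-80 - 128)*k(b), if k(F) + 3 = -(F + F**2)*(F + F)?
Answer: 1456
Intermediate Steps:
b = 1 (b = (-4 + 5) + 0 = 1 + 0 = 1)
k(F) = -3 - 2*F*(F + F**2) (k(F) = -3 - (F + F**2)*(F + F) = -3 - (F + F**2)*2*F = -3 - 2*F*(F + F**2))
(-80 - 128)*k(b) = (-80 - 128)*(-3 - 2*1**2 - 2*1**3) = -208*(-3 - 2*1 - 2*1) = -208*(-3 - 2 - 2) = -208*(-7) = 1456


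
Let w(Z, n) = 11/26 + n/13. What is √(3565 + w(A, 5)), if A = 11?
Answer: √2410486/26 ≈ 59.714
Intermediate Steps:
w(Z, n) = 11/26 + n/13 (w(Z, n) = 11*(1/26) + n*(1/13) = 11/26 + n/13)
√(3565 + w(A, 5)) = √(3565 + (11/26 + (1/13)*5)) = √(3565 + (11/26 + 5/13)) = √(3565 + 21/26) = √(92711/26) = √2410486/26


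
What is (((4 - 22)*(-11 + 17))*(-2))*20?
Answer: 4320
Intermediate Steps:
(((4 - 22)*(-11 + 17))*(-2))*20 = (-18*6*(-2))*20 = -108*(-2)*20 = 216*20 = 4320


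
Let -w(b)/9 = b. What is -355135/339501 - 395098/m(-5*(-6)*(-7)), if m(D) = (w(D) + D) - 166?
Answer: -67336920244/257002257 ≈ -262.01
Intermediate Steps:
w(b) = -9*b
m(D) = -166 - 8*D (m(D) = (-9*D + D) - 166 = -8*D - 166 = -166 - 8*D)
-355135/339501 - 395098/m(-5*(-6)*(-7)) = -355135/339501 - 395098/(-166 - 8*(-5*(-6))*(-7)) = -355135*1/339501 - 395098/(-166 - 240*(-7)) = -355135/339501 - 395098/(-166 - 8*(-210)) = -355135/339501 - 395098/(-166 + 1680) = -355135/339501 - 395098/1514 = -355135/339501 - 395098*1/1514 = -355135/339501 - 197549/757 = -67336920244/257002257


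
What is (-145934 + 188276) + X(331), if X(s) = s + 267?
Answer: 42940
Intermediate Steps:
X(s) = 267 + s
(-145934 + 188276) + X(331) = (-145934 + 188276) + (267 + 331) = 42342 + 598 = 42940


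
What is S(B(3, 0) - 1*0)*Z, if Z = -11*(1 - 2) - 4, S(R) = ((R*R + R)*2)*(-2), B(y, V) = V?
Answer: 0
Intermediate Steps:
S(R) = -4*R - 4*R**2 (S(R) = ((R**2 + R)*2)*(-2) = ((R + R**2)*2)*(-2) = (2*R + 2*R**2)*(-2) = -4*R - 4*R**2)
Z = 7 (Z = -11*(-1) - 4 = 11 - 4 = 7)
S(B(3, 0) - 1*0)*Z = -4*(0 - 1*0)*(1 + (0 - 1*0))*7 = -4*(0 + 0)*(1 + (0 + 0))*7 = -4*0*(1 + 0)*7 = -4*0*1*7 = 0*7 = 0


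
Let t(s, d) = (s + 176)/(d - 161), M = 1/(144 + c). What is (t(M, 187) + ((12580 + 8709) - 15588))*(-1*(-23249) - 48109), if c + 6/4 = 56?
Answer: -732320858280/5161 ≈ -1.4190e+8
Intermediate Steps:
c = 109/2 (c = -3/2 + 56 = 109/2 ≈ 54.500)
M = 2/397 (M = 1/(144 + 109/2) = 1/(397/2) = 2/397 ≈ 0.0050378)
t(s, d) = (176 + s)/(-161 + d)
(t(M, 187) + ((12580 + 8709) - 15588))*(-1*(-23249) - 48109) = ((176 + 2/397)/(-161 + 187) + ((12580 + 8709) - 15588))*(-1*(-23249) - 48109) = ((69874/397)/26 + (21289 - 15588))*(23249 - 48109) = ((1/26)*(69874/397) + 5701)*(-24860) = (34937/5161 + 5701)*(-24860) = (29457798/5161)*(-24860) = -732320858280/5161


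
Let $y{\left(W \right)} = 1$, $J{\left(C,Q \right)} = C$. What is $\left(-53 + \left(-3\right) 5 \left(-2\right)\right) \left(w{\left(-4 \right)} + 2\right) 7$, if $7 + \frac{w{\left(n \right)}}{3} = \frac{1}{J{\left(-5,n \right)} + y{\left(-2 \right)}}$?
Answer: $\frac{12719}{4} \approx 3179.8$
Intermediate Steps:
$w{\left(n \right)} = - \frac{87}{4}$ ($w{\left(n \right)} = -21 + \frac{3}{-5 + 1} = -21 + \frac{3}{-4} = -21 + 3 \left(- \frac{1}{4}\right) = -21 - \frac{3}{4} = - \frac{87}{4}$)
$\left(-53 + \left(-3\right) 5 \left(-2\right)\right) \left(w{\left(-4 \right)} + 2\right) 7 = \left(-53 + \left(-3\right) 5 \left(-2\right)\right) \left(- \frac{87}{4} + 2\right) 7 = \left(-53 - -30\right) \left(\left(- \frac{79}{4}\right) 7\right) = \left(-53 + 30\right) \left(- \frac{553}{4}\right) = \left(-23\right) \left(- \frac{553}{4}\right) = \frac{12719}{4}$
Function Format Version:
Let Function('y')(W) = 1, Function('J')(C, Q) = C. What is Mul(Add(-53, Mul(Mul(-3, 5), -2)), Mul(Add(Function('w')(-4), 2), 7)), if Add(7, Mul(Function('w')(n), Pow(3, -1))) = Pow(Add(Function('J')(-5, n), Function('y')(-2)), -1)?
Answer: Rational(12719, 4) ≈ 3179.8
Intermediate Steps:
Function('w')(n) = Rational(-87, 4) (Function('w')(n) = Add(-21, Mul(3, Pow(Add(-5, 1), -1))) = Add(-21, Mul(3, Pow(-4, -1))) = Add(-21, Mul(3, Rational(-1, 4))) = Add(-21, Rational(-3, 4)) = Rational(-87, 4))
Mul(Add(-53, Mul(Mul(-3, 5), -2)), Mul(Add(Function('w')(-4), 2), 7)) = Mul(Add(-53, Mul(Mul(-3, 5), -2)), Mul(Add(Rational(-87, 4), 2), 7)) = Mul(Add(-53, Mul(-15, -2)), Mul(Rational(-79, 4), 7)) = Mul(Add(-53, 30), Rational(-553, 4)) = Mul(-23, Rational(-553, 4)) = Rational(12719, 4)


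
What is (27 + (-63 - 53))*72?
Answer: -6408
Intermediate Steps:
(27 + (-63 - 53))*72 = (27 - 116)*72 = -89*72 = -6408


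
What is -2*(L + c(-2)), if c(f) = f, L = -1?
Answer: 6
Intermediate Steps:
-2*(L + c(-2)) = -2*(-1 - 2) = -2*(-3) = 6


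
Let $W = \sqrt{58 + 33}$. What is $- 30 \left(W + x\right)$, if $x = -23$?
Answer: $690 - 30 \sqrt{91} \approx 403.82$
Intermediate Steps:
$W = \sqrt{91} \approx 9.5394$
$- 30 \left(W + x\right) = - 30 \left(\sqrt{91} - 23\right) = - 30 \left(-23 + \sqrt{91}\right) = 690 - 30 \sqrt{91}$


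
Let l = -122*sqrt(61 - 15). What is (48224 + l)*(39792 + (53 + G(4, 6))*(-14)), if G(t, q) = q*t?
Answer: 1866943936 - 4723108*sqrt(46) ≈ 1.8349e+9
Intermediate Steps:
l = -122*sqrt(46) ≈ -827.44
(48224 + l)*(39792 + (53 + G(4, 6))*(-14)) = (48224 - 122*sqrt(46))*(39792 + (53 + 6*4)*(-14)) = (48224 - 122*sqrt(46))*(39792 + (53 + 24)*(-14)) = (48224 - 122*sqrt(46))*(39792 + 77*(-14)) = (48224 - 122*sqrt(46))*(39792 - 1078) = (48224 - 122*sqrt(46))*38714 = 1866943936 - 4723108*sqrt(46)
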